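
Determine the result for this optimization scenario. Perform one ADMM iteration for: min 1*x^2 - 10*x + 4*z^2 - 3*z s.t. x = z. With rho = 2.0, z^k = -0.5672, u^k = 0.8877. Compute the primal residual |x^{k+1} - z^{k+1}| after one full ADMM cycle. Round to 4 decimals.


ADMM iteration with rho = 2.0, z^k = -0.5672, u^k = 0.8877
Step 1: x-update.
Minimize 1*x^2 - 10*x + (2.0/2)*(x + 0.5672 + 0.8877)^2
FOC: (2*1 + 2.0)*x = 10 + 2.0*(-0.5672 - 0.8877)
x^{k+1} = 1.7726
Step 2: z-update.
Minimize 4*z^2 - 3*z + (2.0/2)*(1.7726 - z + 0.8877)^2
FOC: (2*4 + 2.0)*z = 3 + 2.0*(1.7726 + 0.8877)
z^{k+1} = 0.8321
Step 3: u-update.
u^{k+1} = 0.8877 + 1.7726 - 0.8321 = 1.8282
Step 4: Primal residual = |1.7726 - 0.8321| = 0.9405


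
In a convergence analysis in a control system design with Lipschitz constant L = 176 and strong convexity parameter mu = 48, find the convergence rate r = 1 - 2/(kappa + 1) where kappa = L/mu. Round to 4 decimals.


Step 1: Compute the condition number.
kappa = L/mu = 176/48 = 3.6667
Step 2: Compute the convergence rate.
r = 1 - 2/(kappa + 1) = 1 - 2*mu/(L + mu) = (L - mu)/(L + mu) = 128/224 = 0.5714


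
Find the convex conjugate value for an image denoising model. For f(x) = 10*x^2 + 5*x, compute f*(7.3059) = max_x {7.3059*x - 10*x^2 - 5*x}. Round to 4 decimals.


f*(y) = sup_x {y*x - a*x^2 - b*x} = sup_x {(y-b)*x - a*x^2}
FOC: (y - b) - 2a*x = 0 => x* = (y - b)/(2a)
x* = (7.3059 - 5)/(2*10) = 0.1153
f*(7.3059) = (y-b)^2/(4a) = (7.3059 - 5)^2/(4*10)
= 5.3172/40 = 0.1329


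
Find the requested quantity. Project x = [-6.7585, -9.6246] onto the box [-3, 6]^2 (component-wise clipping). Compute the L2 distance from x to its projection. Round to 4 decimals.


Project each component onto [-3, 6].
clip(-6.7585) = -3.0, clip(-9.6246) = -3.0
Projection = [-3.0, -3.0]
Squared diffs: [14.1263, 43.8853]
Distance = sqrt(58.0116) = 7.6165


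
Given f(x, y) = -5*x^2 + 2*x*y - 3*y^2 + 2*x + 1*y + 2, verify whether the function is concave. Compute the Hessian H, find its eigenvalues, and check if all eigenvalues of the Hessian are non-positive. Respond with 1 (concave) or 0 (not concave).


The Hessian of f(x,y) = -5*x^2 + 2*x*y - 3*y^2 + 2*x + 1*y + 2 is:
H = [[-10, 2], [2, -6]]
Trace = -10 - 6 = -16
Determinant = -10*-6 - (2)^2 = 56
Discriminant = (-16)^2 - 4*56 = 32.0
Eigenvalues: lambda_1 = -10.8284, lambda_2 = -5.1716
The function is concave.

1


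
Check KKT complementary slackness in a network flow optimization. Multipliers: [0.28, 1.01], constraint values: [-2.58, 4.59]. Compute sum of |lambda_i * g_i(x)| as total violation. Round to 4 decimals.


KKT complementary slackness check:
lambda_1 * g_1 = 0.28 * -2.58 = -0.7224
lambda_2 * g_2 = 1.01 * 4.59 = 4.6359
Total violation = 0.7224 + 4.6359 = 5.3583


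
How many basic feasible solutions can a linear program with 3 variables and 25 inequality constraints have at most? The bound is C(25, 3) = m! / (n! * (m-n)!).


Each vertex corresponds to some choice of n active constraints out of m, so the number of vertices is at most C(m, n) = m! / (n!(m-n)!).
m = 25, n = 3
Numerator: 25 * 24 * 23
Denominator: 3! = 6
C(25, 3) = 2300


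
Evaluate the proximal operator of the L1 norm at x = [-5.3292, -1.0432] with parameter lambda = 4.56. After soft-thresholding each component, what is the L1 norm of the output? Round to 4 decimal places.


Soft-thresholding with lambda = 4.56:
prox(-5.3292) = sign(-5.3292)*max(|-5.3292| - 4.56, 0) = -0.7692
prox(-1.0432) = sign(-1.0432)*max(|-1.0432| - 4.56, 0) = 0.0
prox(x) = [-0.7692, 0.0]
||prox(x)||_1 = 0.7692 + 0.0 = 0.7692


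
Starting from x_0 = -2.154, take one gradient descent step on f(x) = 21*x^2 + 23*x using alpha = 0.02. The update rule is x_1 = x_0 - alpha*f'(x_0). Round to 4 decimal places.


We compute the gradient at x_0 and apply the update.
f'(x) = 42*x + 23
f'(-2.154) = 42*-2.154 + 23 = -67.468
x_1 = -2.154 - 0.02*-67.468 = -0.8046


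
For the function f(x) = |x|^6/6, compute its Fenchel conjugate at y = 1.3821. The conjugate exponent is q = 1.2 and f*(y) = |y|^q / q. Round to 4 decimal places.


The conjugate exponent q satisfies 1/p + 1/q = 1.
p = 6, so q = 6/(6 - 1) = 1.2
|y|^q = 1.3821^1.2 = 1.4745
f*(1.3821) = 1.4745 / 1.2 = 1.2288


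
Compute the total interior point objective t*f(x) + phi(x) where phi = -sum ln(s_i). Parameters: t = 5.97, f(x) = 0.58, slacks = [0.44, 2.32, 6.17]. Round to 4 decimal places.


Step 1: Compute log-barrier.
ln values: [-0.821, 0.8416, 1.8197]
phi = -(-0.821 + 0.8416 + 1.8197) = -1.8403
Step 2: Compute augmented objective.
t*f(x) = 5.97*0.58 = 3.4626
Total = 3.4626 - 1.8403 = 1.6223


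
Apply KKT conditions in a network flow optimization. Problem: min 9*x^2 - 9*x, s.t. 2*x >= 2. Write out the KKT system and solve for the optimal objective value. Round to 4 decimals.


Step 1: Try lambda = 0 (constraint inactive).
x_unc = 9/(2*9) = 0.5
Check: 2*0.5 = 1.0 < 2 -- violated!
Step 2: Constraint must be active: 2*x = 2
x* = 2/2 = 1.0
lambda = (2*9*1.0 - 9)/2 = 4.5
Step 3: Compute optimal value.
f(x*) = 9*1.0^2 - 9*1.0 = 0.0


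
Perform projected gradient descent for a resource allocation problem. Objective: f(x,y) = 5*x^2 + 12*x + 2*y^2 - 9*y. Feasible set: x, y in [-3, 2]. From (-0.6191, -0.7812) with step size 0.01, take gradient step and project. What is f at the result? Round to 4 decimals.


Step 1: Compute gradient at (-0.6191, -0.7812).
grad_x = 2*5*-0.6191 + 12 = 5.809
grad_y = 2*2*-0.7812 - 9 = -12.1248
Step 2: Gradient step.
x_raw = -0.6191 - 0.01*5.809 = -0.6772
y_raw = -0.7812 - 0.01*-12.1248 = -0.66
Step 3: Project onto [-3, 2].
x_proj = clip(-0.6772) = -0.6772
y_proj = clip(-0.66) = -0.66
Step 4: Evaluate f.
f(-0.6772, -0.66) = 0.9773


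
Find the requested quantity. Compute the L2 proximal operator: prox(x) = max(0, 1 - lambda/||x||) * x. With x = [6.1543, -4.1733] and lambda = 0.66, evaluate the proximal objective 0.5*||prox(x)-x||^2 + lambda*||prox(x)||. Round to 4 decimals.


Step 1: Compute ||x||.
||x|| = 7.4358
Step 2: Compute scaling factor.
scale = max(0, 1 - 0.66/7.4358) = 0.9112
Step 3: prox(x) = [5.608, -3.8029]
||prox(x)|| = 6.7758
Step 4: Proximal objective.
0.5*||prox-x||^2 = 0.2178
lambda*||prox|| = 4.472
Total = 4.6899


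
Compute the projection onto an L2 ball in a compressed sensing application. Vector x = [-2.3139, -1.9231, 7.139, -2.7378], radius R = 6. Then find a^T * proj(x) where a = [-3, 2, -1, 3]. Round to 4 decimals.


Step 1: Compute ||x|| (intermediates to 6 decimals).
||x|| = sqrt((-2.3139)^2 + (-1.9231)^2 + 7.139^2 + (-2.7378)^2) = 8.216649
Step 2: Project.
Since ||x|| > R, scale = R/||x|| = 6/8.216649 = 0.730225, proj(x) = scale * x
proj(x) = [-1.689668, -1.404296, 5.213076, -1.99921]
Step 3: Dot product.
a^T * proj(x) = -3*(-1.689668) + 2*(-1.404296) - 1*5.213076 + 3*(-1.99921) = -8.9503


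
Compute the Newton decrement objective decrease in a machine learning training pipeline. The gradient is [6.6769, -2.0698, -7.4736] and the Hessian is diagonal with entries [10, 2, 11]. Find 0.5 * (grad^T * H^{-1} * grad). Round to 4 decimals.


Step 1: H is diagonal, so H^(-1) * g = [0.6677, -1.0349, -0.6794].
Step 2: g^T H^(-1) g = sum_i g_i^2 / H_ii
  = (6.6769)^2/10 + (-2.0698)^2/2 + (-7.4736)^2/11
  = 4.4581 + 2.142 + 5.0777 = 11.6778
Step 3: Objective decrease = 0.5 * g^T H^(-1) g = 5.8389


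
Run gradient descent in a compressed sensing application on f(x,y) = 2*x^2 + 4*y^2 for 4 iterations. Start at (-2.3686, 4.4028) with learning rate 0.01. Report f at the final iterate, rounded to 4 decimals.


Gradient descent on f(x,y) = 2*x^2 + 4*y^2.
Starting point: (-2.3686, 4.4028), alpha = 0.01
Step 1: grad_x = 2*2*-2.3686 = -9.4744, grad_y = 2*4*4.4028 = 35.2224
  x_1 = -2.3686 - 0.01*-9.4744 = -2.2739
  y_1 = 4.4028 - 0.01*35.2224 = 4.0506
Step 2: grad_x = 2*2*-2.2739 = -9.0954, grad_y = 2*4*4.0506 = 32.4046
  x_2 = -2.2739 - 0.01*-9.0954 = -2.1829
  y_2 = 4.0506 - 0.01*32.4046 = 3.7265
Step 3: grad_x = 2*2*-2.1829 = -8.7316, grad_y = 2*4*3.7265 = 29.8122
  x_3 = -2.1829 - 0.01*-8.7316 = -2.0956
  y_3 = 3.7265 - 0.01*29.8122 = 3.4284
Step 4: grad_x = 2*2*-2.0956 = -8.3823, grad_y = 2*4*3.4284 = 27.4273
  x_4 = -2.0956 - 0.01*-8.3823 = -2.0118
  y_4 = 3.4284 - 0.01*27.4273 = 3.1541
f(-2.0118, 3.1541) = 2*(-2.0118)^2 + 4*3.1541^2 = 47.8886


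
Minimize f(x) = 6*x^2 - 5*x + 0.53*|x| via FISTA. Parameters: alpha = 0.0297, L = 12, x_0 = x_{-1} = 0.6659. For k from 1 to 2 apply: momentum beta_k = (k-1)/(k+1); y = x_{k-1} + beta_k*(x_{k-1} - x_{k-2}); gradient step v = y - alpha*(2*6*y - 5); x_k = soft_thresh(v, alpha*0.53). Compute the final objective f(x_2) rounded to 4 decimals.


FISTA on f(x) = 6*x^2 - 5*x + 0.53*|x|
L = 12, alpha = 0.0297
Iteration 1: beta = 0.0, y = 0.6659 + 0.0*(0.6659 - 0.6659) = 0.6659
  grad(y) = 2.9908, v = y - alpha*grad = 0.5771
  prox(v) = soft_thresh(0.5771, 0.0157) = 0.5613
Iteration 2: beta = 0.3333, y = 0.5613 + 0.3333*(0.5613 - 0.6659) = 0.5265
  grad(y) = 1.3177, v = y - alpha*grad = 0.4873
  prox(v) = soft_thresh(0.4873, 0.0157) = 0.4716
f(x_2) = 6*0.4716^2 - 5*0.4716 + 0.53*|0.4716| = -0.7736


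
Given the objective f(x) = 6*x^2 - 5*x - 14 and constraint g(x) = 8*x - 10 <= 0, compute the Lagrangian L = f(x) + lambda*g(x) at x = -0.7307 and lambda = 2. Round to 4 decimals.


Step 1: Evaluate f(x).
f(-0.7307) = 6*(-0.7307)^2 - 5*(-0.7307) - 14 = -7.143
Step 2: Evaluate g(x).
g(-0.7307) = 8*-0.7307 - 10 = -15.8456
Step 3: Compute Lagrangian.
L = -7.143 + 2*-15.8456 = -38.8342


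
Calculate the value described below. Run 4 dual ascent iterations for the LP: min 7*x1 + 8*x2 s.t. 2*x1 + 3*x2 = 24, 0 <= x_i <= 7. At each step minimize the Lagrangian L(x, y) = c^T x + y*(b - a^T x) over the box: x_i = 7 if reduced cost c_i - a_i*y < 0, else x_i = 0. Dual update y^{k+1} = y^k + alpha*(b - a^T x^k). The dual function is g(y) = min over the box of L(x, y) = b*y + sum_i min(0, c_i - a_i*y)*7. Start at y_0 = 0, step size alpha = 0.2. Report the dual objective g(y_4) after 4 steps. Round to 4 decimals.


Dual ascent for LP: min 7*x1 + 8*x2, 2*x1 + 3*x2 = 24, 0 <= x_i <= 7
Step 1: y^k = 0.0, reduced costs: (7.0, 8.0)
  x^k = (0.0, 0.0), subgradient = b - a^T x = 24.0
  y^{k+1} = 0.0 + 0.2*24.0 = 4.8
Step 2: y^k = 4.8, reduced costs: (-2.6, -6.4)
  x^k = (7.0, 7.0), subgradient = b - a^T x = -11.0
  y^{k+1} = 4.8 + 0.2*-11.0 = 2.6
Step 3: y^k = 2.6, reduced costs: (1.8, 0.2)
  x^k = (0.0, 0.0), subgradient = b - a^T x = 24.0
  y^{k+1} = 2.6 + 0.2*24.0 = 7.4
Step 4: y^k = 7.4, reduced costs: (-7.8, -14.2)
  x^k = (7.0, 7.0), subgradient = b - a^T x = -11.0
  y^{k+1} = 7.4 + 0.2*-11.0 = 5.2
Dual objective at y_4 = 5.2: reduced costs (-3.4, -7.6), box minimizer x = (7.0, 7.0)
g(y_4) = b*y + (c1 - a1*y)*x1 + (c2 - a2*y)*x2 = 24*5.2 + (-3.4)*7.0 + (-7.6)*7.0 = 124.8 - 23.8 - 53.2 = 47.8


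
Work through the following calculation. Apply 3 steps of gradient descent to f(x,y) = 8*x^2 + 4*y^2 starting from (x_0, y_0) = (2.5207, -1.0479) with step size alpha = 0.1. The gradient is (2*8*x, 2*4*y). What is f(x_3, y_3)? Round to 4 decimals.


Gradient descent on f(x,y) = 8*x^2 + 4*y^2.
Starting point: (2.5207, -1.0479), alpha = 0.1
Step 1: grad_x = 2*8*2.5207 = 40.3312, grad_y = 2*4*-1.0479 = -8.3832
  x_1 = 2.5207 - 0.1*40.3312 = -1.5124
  y_1 = -1.0479 - 0.1*-8.3832 = -0.2096
Step 2: grad_x = 2*8*-1.5124 = -24.1987, grad_y = 2*4*-0.2096 = -1.6766
  x_2 = -1.5124 - 0.1*-24.1987 = 0.9075
  y_2 = -0.2096 - 0.1*-1.6766 = -0.0419
Step 3: grad_x = 2*8*0.9075 = 14.5192, grad_y = 2*4*-0.0419 = -0.3353
  x_3 = 0.9075 - 0.1*14.5192 = -0.5445
  y_3 = -0.0419 - 0.1*-0.3353 = -0.0084
f(-0.5445, -0.0084) = 8*(-0.5445)^2 + 4*(-0.0084)^2 = 2.3719


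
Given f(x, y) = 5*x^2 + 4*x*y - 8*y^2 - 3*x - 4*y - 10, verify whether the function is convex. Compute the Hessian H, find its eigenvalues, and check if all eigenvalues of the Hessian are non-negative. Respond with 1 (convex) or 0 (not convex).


The Hessian of f(x,y) = 5*x^2 + 4*x*y - 8*y^2 - 3*x - 4*y - 10 is:
H = [[10, 4], [4, -16]]
Trace = 10 - 16 = -6
Determinant = 10*-16 - (4)^2 = -176
Discriminant = (-6)^2 - 4*-176 = 740.0
Eigenvalues: lambda_1 = -16.6015, lambda_2 = 10.6015
The function is not convex.

0


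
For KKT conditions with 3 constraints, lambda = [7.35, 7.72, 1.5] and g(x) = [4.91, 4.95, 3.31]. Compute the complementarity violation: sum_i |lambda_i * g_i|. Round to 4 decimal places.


KKT complementary slackness check:
lambda_1 * g_1 = 7.35 * 4.91 = 36.0885
lambda_2 * g_2 = 7.72 * 4.95 = 38.214
lambda_3 * g_3 = 1.5 * 3.31 = 4.965
Total violation = 36.0885 + 38.214 + 4.965 = 79.2675


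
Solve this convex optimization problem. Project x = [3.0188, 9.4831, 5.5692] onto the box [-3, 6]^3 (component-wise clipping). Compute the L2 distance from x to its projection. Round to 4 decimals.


Project each component onto [-3, 6].
clip(3.0188) = 3.0188, clip(9.4831) = 6.0, clip(5.5692) = 5.5692
Projection = [3.0188, 6.0, 5.5692]
Squared diffs: [0.0, 12.132, 0.0]
Distance = sqrt(12.132) = 3.4831


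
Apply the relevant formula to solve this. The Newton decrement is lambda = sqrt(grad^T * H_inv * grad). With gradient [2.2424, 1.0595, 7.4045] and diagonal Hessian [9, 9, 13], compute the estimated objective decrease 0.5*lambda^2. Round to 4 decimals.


Step 1: H is diagonal, so H^(-1) * g = [0.2492, 0.1177, 0.5696].
Step 2: g^T H^(-1) g = sum_i g_i^2 / H_ii
  = (2.2424)^2/9 + (1.0595)^2/9 + (7.4045)^2/13
  = 0.5587 + 0.1247 + 4.2174 = 4.9009
Step 3: Objective decrease = 0.5 * g^T H^(-1) g = 2.4504


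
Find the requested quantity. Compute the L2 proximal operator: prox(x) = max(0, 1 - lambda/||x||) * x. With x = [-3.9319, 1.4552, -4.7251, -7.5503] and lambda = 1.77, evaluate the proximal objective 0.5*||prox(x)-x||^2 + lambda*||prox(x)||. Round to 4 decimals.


Step 1: Compute ||x||.
||x|| = 9.8443
Step 2: Compute scaling factor.
scale = max(0, 1 - 1.77/9.8443) = 0.8202
Step 3: prox(x) = [-3.2249, 1.1936, -3.8755, -6.1928]
||prox(x)|| = 8.0743
Step 4: Proximal objective.
0.5*||prox-x||^2 = 1.5665
lambda*||prox|| = 14.2915
Total = 15.858


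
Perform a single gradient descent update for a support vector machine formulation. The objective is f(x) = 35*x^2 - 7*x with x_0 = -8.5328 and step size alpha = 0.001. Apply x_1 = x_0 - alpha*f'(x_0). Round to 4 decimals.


We compute the gradient at x_0 and apply the update.
f'(x) = 70*x - 7
f'(-8.5328) = 70*-8.5328 - 7 = -604.296
x_1 = -8.5328 - 0.001*-604.296 = -7.9285


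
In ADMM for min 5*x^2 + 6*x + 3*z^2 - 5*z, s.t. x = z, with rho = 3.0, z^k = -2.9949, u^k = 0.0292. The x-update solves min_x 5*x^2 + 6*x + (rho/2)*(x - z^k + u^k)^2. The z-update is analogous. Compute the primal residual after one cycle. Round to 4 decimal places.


ADMM iteration with rho = 3.0, z^k = -2.9949, u^k = 0.0292
Step 1: x-update.
Minimize 5*x^2 + 6*x + (3.0/2)*(x + 2.9949 + 0.0292)^2
FOC: (2*5 + 3.0)*x = -6 + 3.0*(-2.9949 - 0.0292)
x^{k+1} = -1.1594
Step 2: z-update.
Minimize 3*z^2 - 5*z + (3.0/2)*(-1.1594 - z + 0.0292)^2
FOC: (2*3 + 3.0)*z = 5 + 3.0*(-1.1594 + 0.0292)
z^{k+1} = 0.1788
Step 3: u-update.
u^{k+1} = 0.0292 - 1.1594 - 0.1788 = -1.309
Step 4: Primal residual = |-1.1594 - 0.1788| = 1.3382


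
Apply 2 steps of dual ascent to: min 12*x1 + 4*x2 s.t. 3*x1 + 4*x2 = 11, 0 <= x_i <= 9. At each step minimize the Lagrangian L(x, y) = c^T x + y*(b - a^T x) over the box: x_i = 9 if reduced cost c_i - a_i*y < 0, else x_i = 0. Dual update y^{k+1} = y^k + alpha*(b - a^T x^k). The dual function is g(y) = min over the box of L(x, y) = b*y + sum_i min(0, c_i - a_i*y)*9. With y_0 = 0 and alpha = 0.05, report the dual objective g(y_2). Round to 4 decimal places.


Dual ascent for LP: min 12*x1 + 4*x2, 3*x1 + 4*x2 = 11, 0 <= x_i <= 9
Step 1: y^k = 0.0, reduced costs: (12.0, 4.0)
  x^k = (0.0, 0.0), subgradient = b - a^T x = 11.0
  y^{k+1} = 0.0 + 0.05*11.0 = 0.55
Step 2: y^k = 0.55, reduced costs: (10.35, 1.8)
  x^k = (0.0, 0.0), subgradient = b - a^T x = 11.0
  y^{k+1} = 0.55 + 0.05*11.0 = 1.1
Dual objective at y_2 = 1.1: reduced costs (8.7, -0.4), box minimizer x = (0.0, 9.0)
g(y_2) = b*y + (c1 - a1*y)*x1 + (c2 - a2*y)*x2 = 11*1.1 + 8.7*0.0 + (-0.4)*9.0 = 12.1 + 0.0 - 3.6 = 8.5


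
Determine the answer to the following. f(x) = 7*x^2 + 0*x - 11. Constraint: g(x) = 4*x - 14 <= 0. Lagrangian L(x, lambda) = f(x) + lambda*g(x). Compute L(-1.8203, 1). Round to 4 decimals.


Step 1: Evaluate f(x).
f(-1.8203) = 7*(-1.8203)^2 + 0*(-1.8203) - 11 = 12.1944
Step 2: Evaluate g(x).
g(-1.8203) = 4*-1.8203 - 14 = -21.2812
Step 3: Compute Lagrangian.
L = 12.1944 + 1*-21.2812 = -9.0868


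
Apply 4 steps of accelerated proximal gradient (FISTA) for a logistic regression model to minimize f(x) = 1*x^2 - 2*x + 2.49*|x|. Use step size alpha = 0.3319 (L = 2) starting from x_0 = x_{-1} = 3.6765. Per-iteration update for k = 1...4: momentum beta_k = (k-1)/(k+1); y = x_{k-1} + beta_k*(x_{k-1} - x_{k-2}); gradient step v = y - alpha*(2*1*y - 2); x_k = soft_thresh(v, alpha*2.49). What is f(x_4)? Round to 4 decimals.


FISTA on f(x) = 1*x^2 - 2*x + 2.49*|x|
L = 2, alpha = 0.3319
Iteration 1: beta = 0.0, y = 3.6765 + 0.0*(3.6765 - 3.6765) = 3.6765
  grad(y) = 5.353, v = y - alpha*grad = 1.8998
  prox(v) = soft_thresh(1.8998, 0.8264) = 1.0734
Iteration 2: beta = 0.3333, y = 1.0734 + 0.3333*(1.0734 - 3.6765) = 0.2057
  grad(y) = -1.5886, v = y - alpha*grad = 0.733
  prox(v) = soft_thresh(0.733, 0.8264) = 0.0
Iteration 3: beta = 0.5, y = 0.0 + 0.5*(0.0 - 1.0734) = -0.5367
  grad(y) = -3.0734, v = y - alpha*grad = 0.4834
  prox(v) = soft_thresh(0.4834, 0.8264) = 0.0
Iteration 4: beta = 0.6, y = 0.0 + 0.6*(0.0 - 0.0) = 0.0
  grad(y) = -2.0, v = y - alpha*grad = 0.6638
  prox(v) = soft_thresh(0.6638, 0.8264) = 0.0
f(x_4) = 1*0.0^2 - 2*0.0 + 2.49*|0.0| = 0.0


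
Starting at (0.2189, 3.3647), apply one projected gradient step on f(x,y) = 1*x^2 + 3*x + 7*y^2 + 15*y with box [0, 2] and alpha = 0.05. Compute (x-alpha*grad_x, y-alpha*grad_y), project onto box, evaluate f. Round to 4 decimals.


Step 1: Compute gradient at (0.2189, 3.3647).
grad_x = 2*1*0.2189 + 3 = 3.4378
grad_y = 2*7*3.3647 + 15 = 62.1058
Step 2: Gradient step.
x_raw = 0.2189 - 0.05*3.4378 = 0.047
y_raw = 3.3647 - 0.05*62.1058 = 0.2594
Step 3: Project onto [0, 2].
x_proj = clip(0.047) = 0.047
y_proj = clip(0.2594) = 0.2594
Step 4: Evaluate f.
f(0.047, 0.2594) = 4.5054


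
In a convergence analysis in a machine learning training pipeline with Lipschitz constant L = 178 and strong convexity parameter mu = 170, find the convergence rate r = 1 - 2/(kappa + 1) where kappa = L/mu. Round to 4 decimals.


Step 1: Compute the condition number.
kappa = L/mu = 178/170 = 1.0471
Step 2: Compute the convergence rate.
r = 1 - 2/(kappa + 1) = 1 - 2*mu/(L + mu) = (L - mu)/(L + mu) = 8/348 = 0.023


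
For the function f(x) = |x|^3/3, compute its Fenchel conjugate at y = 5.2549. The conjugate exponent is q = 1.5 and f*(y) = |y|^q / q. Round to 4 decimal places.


The conjugate exponent q satisfies 1/p + 1/q = 1.
p = 3, so q = 3/(3 - 1) = 1.5
|y|^q = 5.2549^1.5 = 12.0461
f*(5.2549) = 12.0461 / 1.5 = 8.0307


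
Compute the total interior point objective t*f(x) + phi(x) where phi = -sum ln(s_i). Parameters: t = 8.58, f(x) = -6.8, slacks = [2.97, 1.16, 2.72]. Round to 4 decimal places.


Step 1: Compute log-barrier.
ln values: [1.0886, 0.1484, 1.0006]
phi = -(1.0886 + 0.1484 + 1.0006) = -2.2376
Step 2: Compute augmented objective.
t*f(x) = 8.58*-6.8 = -58.344
Total = -58.344 - 2.2376 = -60.5816


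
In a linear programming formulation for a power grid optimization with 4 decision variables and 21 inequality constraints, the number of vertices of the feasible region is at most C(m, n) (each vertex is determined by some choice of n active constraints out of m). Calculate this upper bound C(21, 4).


Each vertex corresponds to some choice of n active constraints out of m, so the number of vertices is at most C(m, n) = m! / (n!(m-n)!).
m = 21, n = 4
Numerator: 21 * 20 * 19 * 18
Denominator: 4! = 24
C(21, 4) = 5985


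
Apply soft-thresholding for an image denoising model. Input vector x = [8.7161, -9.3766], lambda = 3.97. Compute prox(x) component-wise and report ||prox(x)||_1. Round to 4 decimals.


Soft-thresholding with lambda = 3.97:
prox(8.7161) = sign(8.7161)*max(|8.7161| - 3.97, 0) = 4.7461
prox(-9.3766) = sign(-9.3766)*max(|-9.3766| - 3.97, 0) = -5.4066
prox(x) = [4.7461, -5.4066]
||prox(x)||_1 = 4.7461 + 5.4066 = 10.1527


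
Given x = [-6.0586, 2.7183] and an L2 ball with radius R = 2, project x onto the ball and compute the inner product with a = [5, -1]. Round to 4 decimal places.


Step 1: Compute ||x|| (intermediates to 6 decimals).
||x|| = sqrt((-6.0586)^2 + 2.7183^2) = 6.640466
Step 2: Project.
Since ||x|| > R, scale = R/||x|| = 2/6.640466 = 0.301184, proj(x) = scale * x
proj(x) = [-1.824753, 0.818708]
Step 3: Dot product.
a^T * proj(x) = 5*(-1.824753) - 1*0.818708 = -9.9425


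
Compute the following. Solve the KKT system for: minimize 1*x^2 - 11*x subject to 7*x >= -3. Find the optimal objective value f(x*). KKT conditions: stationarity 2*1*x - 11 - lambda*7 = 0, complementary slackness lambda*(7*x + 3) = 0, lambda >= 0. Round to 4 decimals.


Step 1: Try lambda = 0 (constraint inactive).
Stationarity: 2*1*x - 11 = 0
x* = 11/(2*1) = 5.5
Check constraint: 7*5.5 = 38.5 >= -3 -- satisfied.
Step 2: Compute optimal value.
f(x*) = 1*5.5^2 - 11*5.5 = -30.25


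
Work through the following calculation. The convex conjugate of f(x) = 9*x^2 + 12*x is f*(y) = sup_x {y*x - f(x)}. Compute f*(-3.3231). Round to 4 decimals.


f*(y) = sup_x {y*x - a*x^2 - b*x} = sup_x {(y-b)*x - a*x^2}
FOC: (y - b) - 2a*x = 0 => x* = (y - b)/(2a)
x* = (-3.3231 - 12)/(2*9) = -0.8513
f*(-3.3231) = (y-b)^2/(4a) = (-3.3231 - 12)^2/(4*9)
= 234.7974/36 = 6.5221


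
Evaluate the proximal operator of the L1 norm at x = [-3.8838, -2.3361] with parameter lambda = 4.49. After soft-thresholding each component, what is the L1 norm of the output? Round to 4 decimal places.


Soft-thresholding with lambda = 4.49:
prox(-3.8838) = sign(-3.8838)*max(|-3.8838| - 4.49, 0) = 0.0
prox(-2.3361) = sign(-2.3361)*max(|-2.3361| - 4.49, 0) = 0.0
prox(x) = [0.0, 0.0]
||prox(x)||_1 = 0.0 + 0.0 = 0.0


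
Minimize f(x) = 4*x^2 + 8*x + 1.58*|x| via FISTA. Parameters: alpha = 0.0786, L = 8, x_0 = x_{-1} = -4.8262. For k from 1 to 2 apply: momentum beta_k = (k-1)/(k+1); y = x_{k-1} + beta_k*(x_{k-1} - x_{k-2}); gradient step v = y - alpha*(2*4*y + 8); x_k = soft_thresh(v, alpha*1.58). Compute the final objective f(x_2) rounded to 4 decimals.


FISTA on f(x) = 4*x^2 + 8*x + 1.58*|x|
L = 8, alpha = 0.0786
Iteration 1: beta = 0.0, y = -4.8262 + 0.0*(-4.8262 + 4.8262) = -4.8262
  grad(y) = -30.6096, v = y - alpha*grad = -2.4203
  prox(v) = soft_thresh(-2.4203, 0.1242) = -2.2961
Iteration 2: beta = 0.3333, y = -2.2961 + 0.3333*(-2.2961 + 4.8262) = -1.4527
  grad(y) = -3.6218, v = y - alpha*grad = -1.1681
  prox(v) = soft_thresh(-1.1681, 0.1242) = -1.0439
f(x_2) = 4*(-1.0439)^2 + 8*(-1.0439) + 1.58*|-1.0439| = -2.343


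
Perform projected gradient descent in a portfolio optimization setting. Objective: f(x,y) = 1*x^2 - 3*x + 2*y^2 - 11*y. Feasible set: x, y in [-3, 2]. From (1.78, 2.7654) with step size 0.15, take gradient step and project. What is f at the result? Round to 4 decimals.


Step 1: Compute gradient at (1.78, 2.7654).
grad_x = 2*1*1.78 - 3 = 0.56
grad_y = 2*2*2.7654 - 11 = 0.0616
Step 2: Gradient step.
x_raw = 1.78 - 0.15*0.56 = 1.696
y_raw = 2.7654 - 0.15*0.0616 = 2.7562
Step 3: Project onto [-3, 2].
x_proj = clip(1.696) = 1.696
y_proj = clip(2.7562) = 2.0
Step 4: Evaluate f.
f(1.696, 2.0) = -16.2116


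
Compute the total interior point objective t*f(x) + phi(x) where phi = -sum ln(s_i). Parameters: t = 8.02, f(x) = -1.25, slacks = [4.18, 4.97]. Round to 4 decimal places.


Step 1: Compute log-barrier.
ln values: [1.4303, 1.6034]
phi = -(1.4303 + 1.6034) = -3.0337
Step 2: Compute augmented objective.
t*f(x) = 8.02*-1.25 = -10.025
Total = -10.025 - 3.0337 = -13.0587


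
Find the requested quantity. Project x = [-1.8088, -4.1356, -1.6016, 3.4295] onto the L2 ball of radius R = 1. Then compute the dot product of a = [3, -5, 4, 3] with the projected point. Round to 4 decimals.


Step 1: Compute ||x|| (intermediates to 6 decimals).
||x|| = sqrt((-1.8088)^2 + (-4.1356)^2 + (-1.6016)^2 + 3.4295^2) = 5.890801
Step 2: Project.
Since ||x|| > R, scale = R/||x|| = 1/5.890801 = 0.169756, proj(x) = scale * x
proj(x) = [-0.307055, -0.702043, -0.271881, 0.582178]
Step 3: Dot product.
a^T * proj(x) = 3*(-0.307055) - 5*(-0.702043) + 4*(-0.271881) + 3*0.582178 = 3.2481


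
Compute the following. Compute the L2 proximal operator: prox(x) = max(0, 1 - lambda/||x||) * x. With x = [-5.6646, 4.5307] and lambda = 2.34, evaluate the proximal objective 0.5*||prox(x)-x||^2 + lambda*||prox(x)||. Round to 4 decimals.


Step 1: Compute ||x||.
||x|| = 7.2536
Step 2: Compute scaling factor.
scale = max(0, 1 - 2.34/7.2536) = 0.6774
Step 3: prox(x) = [-3.8372, 3.0691]
||prox(x)|| = 4.9136
Step 4: Proximal objective.
0.5*||prox-x||^2 = 2.7378
lambda*||prox|| = 11.4978
Total = 14.2357


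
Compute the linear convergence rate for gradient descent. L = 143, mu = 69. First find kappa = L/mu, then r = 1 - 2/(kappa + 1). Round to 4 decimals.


Step 1: Compute the condition number.
kappa = L/mu = 143/69 = 2.0725
Step 2: Compute the convergence rate.
r = 1 - 2/(kappa + 1) = 1 - 2*mu/(L + mu) = (L - mu)/(L + mu) = 74/212 = 0.3491


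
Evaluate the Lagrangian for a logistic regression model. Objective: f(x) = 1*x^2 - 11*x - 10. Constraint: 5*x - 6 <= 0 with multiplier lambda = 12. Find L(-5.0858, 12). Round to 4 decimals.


Step 1: Evaluate f(x).
f(-5.0858) = 1*(-5.0858)^2 - 11*(-5.0858) - 10 = 71.8092
Step 2: Evaluate g(x).
g(-5.0858) = 5*-5.0858 - 6 = -31.429
Step 3: Compute Lagrangian.
L = 71.8092 + 12*-31.429 = -305.3388


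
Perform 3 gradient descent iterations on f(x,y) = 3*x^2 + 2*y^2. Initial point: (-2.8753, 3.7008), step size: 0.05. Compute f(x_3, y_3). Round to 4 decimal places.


Gradient descent on f(x,y) = 3*x^2 + 2*y^2.
Starting point: (-2.8753, 3.7008), alpha = 0.05
Step 1: grad_x = 2*3*-2.8753 = -17.2518, grad_y = 2*2*3.7008 = 14.8032
  x_1 = -2.8753 - 0.05*-17.2518 = -2.0127
  y_1 = 3.7008 - 0.05*14.8032 = 2.9606
Step 2: grad_x = 2*3*-2.0127 = -12.0763, grad_y = 2*2*2.9606 = 11.8426
  x_2 = -2.0127 - 0.05*-12.0763 = -1.4089
  y_2 = 2.9606 - 0.05*11.8426 = 2.3685
Step 3: grad_x = 2*3*-1.4089 = -8.4534, grad_y = 2*2*2.3685 = 9.474
  x_3 = -1.4089 - 0.05*-8.4534 = -0.9862
  y_3 = 2.3685 - 0.05*9.474 = 1.8948
f(-0.9862, 1.8948) = 3*(-0.9862)^2 + 2*1.8948^2 = 10.0985


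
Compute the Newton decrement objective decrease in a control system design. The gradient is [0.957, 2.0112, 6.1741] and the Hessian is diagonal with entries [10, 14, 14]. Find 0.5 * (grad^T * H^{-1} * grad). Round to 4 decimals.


Step 1: H is diagonal, so H^(-1) * g = [0.0957, 0.1437, 0.441].
Step 2: g^T H^(-1) g = sum_i g_i^2 / H_ii
  = (0.957)^2/10 + (2.0112)^2/14 + (6.1741)^2/14
  = 0.0916 + 0.2889 + 2.7228 = 3.1033
Step 3: Objective decrease = 0.5 * g^T H^(-1) g = 1.5517


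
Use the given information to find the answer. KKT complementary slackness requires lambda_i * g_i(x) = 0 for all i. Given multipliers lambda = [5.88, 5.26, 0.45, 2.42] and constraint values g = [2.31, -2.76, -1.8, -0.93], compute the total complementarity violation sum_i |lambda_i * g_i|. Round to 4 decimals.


KKT complementary slackness check:
lambda_1 * g_1 = 5.88 * 2.31 = 13.5828
lambda_2 * g_2 = 5.26 * -2.76 = -14.5176
lambda_3 * g_3 = 0.45 * -1.8 = -0.81
lambda_4 * g_4 = 2.42 * -0.93 = -2.2506
Total violation = 13.5828 + 14.5176 + 0.81 + 2.2506 = 31.161


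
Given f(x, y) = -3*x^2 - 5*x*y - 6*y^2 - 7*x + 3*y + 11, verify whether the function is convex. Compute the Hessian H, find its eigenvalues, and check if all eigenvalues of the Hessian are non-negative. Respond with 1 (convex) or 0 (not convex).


The Hessian of f(x,y) = -3*x^2 - 5*x*y - 6*y^2 - 7*x + 3*y + 11 is:
H = [[-6, -5], [-5, -12]]
Trace = -6 - 12 = -18
Determinant = -6*-12 - (-5)^2 = 47
Discriminant = (-18)^2 - 4*47 = 136.0
Eigenvalues: lambda_1 = -14.831, lambda_2 = -3.169
The function is not convex.

0


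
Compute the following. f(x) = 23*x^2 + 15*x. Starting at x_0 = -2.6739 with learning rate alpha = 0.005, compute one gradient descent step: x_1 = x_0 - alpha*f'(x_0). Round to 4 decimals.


We compute the gradient at x_0 and apply the update.
f'(x) = 46*x + 15
f'(-2.6739) = 46*-2.6739 + 15 = -107.9994
x_1 = -2.6739 - 0.005*-107.9994 = -2.1339


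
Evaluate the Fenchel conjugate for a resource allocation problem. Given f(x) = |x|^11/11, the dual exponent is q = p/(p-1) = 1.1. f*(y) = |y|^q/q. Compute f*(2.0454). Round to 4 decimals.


The conjugate exponent q satisfies 1/p + 1/q = 1.
p = 11, so q = 11/(11 - 1) = 1.1
|y|^q = 2.0454^1.1 = 2.1971
f*(2.0454) = 2.1971 / 1.1 = 1.9974


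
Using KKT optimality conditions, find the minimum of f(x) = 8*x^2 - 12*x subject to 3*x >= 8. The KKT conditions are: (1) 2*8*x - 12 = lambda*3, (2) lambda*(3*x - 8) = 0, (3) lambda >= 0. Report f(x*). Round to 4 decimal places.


Step 1: Try lambda = 0 (constraint inactive).
x_unc = 12/(2*8) = 0.75
Check: 3*0.75 = 2.25 < 8 -- violated!
Step 2: Constraint must be active: 3*x = 8
x* = 8/3 = 2.6667 (rounded; the exact value 8/3 is used below)
lambda = (2*8*(8/3) - 12)/3 = 10.2222
Step 3: Compute optimal value.
f(x*) = 8*(8/3)^2 - 12*(8/3) = 24.8889


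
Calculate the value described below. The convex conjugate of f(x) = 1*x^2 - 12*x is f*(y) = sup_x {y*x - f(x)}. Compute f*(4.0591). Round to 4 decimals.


f*(y) = sup_x {y*x - a*x^2 - b*x} = sup_x {(y-b)*x - a*x^2}
FOC: (y - b) - 2a*x = 0 => x* = (y - b)/(2a)
x* = (4.0591 + 12)/(2*1) = 8.0296
f*(4.0591) = (y-b)^2/(4a) = (4.0591 + 12)^2/(4*1)
= 257.8947/4 = 64.4737


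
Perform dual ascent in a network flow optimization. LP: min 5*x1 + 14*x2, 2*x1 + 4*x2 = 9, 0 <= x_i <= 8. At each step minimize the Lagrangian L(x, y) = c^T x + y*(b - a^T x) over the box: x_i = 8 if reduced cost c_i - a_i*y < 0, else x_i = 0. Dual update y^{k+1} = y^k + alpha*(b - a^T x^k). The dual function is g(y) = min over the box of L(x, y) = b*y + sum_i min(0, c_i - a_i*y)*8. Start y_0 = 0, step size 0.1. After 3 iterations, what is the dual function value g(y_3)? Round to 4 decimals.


Dual ascent for LP: min 5*x1 + 14*x2, 2*x1 + 4*x2 = 9, 0 <= x_i <= 8
Step 1: y^k = 0.0, reduced costs: (5.0, 14.0)
  x^k = (0.0, 0.0), subgradient = b - a^T x = 9.0
  y^{k+1} = 0.0 + 0.1*9.0 = 0.9
Step 2: y^k = 0.9, reduced costs: (3.2, 10.4)
  x^k = (0.0, 0.0), subgradient = b - a^T x = 9.0
  y^{k+1} = 0.9 + 0.1*9.0 = 1.8
Step 3: y^k = 1.8, reduced costs: (1.4, 6.8)
  x^k = (0.0, 0.0), subgradient = b - a^T x = 9.0
  y^{k+1} = 1.8 + 0.1*9.0 = 2.7
Dual objective at y_3 = 2.7: reduced costs (-0.4, 3.2), box minimizer x = (8.0, 0.0)
g(y_3) = b*y + (c1 - a1*y)*x1 + (c2 - a2*y)*x2 = 9*2.7 + (-0.4)*8.0 + 3.2*0.0 = 24.3 - 3.2 + 0.0 = 21.1


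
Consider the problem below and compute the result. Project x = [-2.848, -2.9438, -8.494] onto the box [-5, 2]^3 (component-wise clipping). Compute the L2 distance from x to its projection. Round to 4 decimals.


Project each component onto [-5, 2].
clip(-2.848) = -2.848, clip(-2.9438) = -2.9438, clip(-8.494) = -5.0
Projection = [-2.848, -2.9438, -5.0]
Squared diffs: [0.0, 0.0, 12.208]
Distance = sqrt(12.208) = 3.494


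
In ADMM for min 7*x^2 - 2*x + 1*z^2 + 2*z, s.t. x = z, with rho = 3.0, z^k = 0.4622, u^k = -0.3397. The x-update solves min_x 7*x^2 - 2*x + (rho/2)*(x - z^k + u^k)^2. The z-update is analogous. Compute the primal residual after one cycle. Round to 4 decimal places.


ADMM iteration with rho = 3.0, z^k = 0.4622, u^k = -0.3397
Step 1: x-update.
Minimize 7*x^2 - 2*x + (3.0/2)*(x - 0.4622 - 0.3397)^2
FOC: (2*7 + 3.0)*x = 2 + 3.0*(0.4622 + 0.3397)
x^{k+1} = 0.2592
Step 2: z-update.
Minimize 1*z^2 + 2*z + (3.0/2)*(0.2592 - z - 0.3397)^2
FOC: (2*1 + 3.0)*z = -2 + 3.0*(0.2592 - 0.3397)
z^{k+1} = -0.4483
Step 3: u-update.
u^{k+1} = -0.3397 + 0.2592 + 0.4483 = 0.3678
Step 4: Primal residual = |0.2592 + 0.4483| = 0.7075


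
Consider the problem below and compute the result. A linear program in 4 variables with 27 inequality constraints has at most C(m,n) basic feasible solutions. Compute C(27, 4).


Each vertex corresponds to some choice of n active constraints out of m, so the number of vertices is at most C(m, n) = m! / (n!(m-n)!).
m = 27, n = 4
Numerator: 27 * 26 * 25 * 24
Denominator: 4! = 24
C(27, 4) = 17550


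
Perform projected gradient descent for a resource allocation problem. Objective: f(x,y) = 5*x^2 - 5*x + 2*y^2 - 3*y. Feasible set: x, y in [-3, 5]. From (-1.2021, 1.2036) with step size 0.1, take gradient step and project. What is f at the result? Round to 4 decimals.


Step 1: Compute gradient at (-1.2021, 1.2036).
grad_x = 2*5*-1.2021 - 5 = -17.021
grad_y = 2*2*1.2036 - 3 = 1.8144
Step 2: Gradient step.
x_raw = -1.2021 - 0.1*-17.021 = 0.5
y_raw = 1.2036 - 0.1*1.8144 = 1.0222
Step 3: Project onto [-3, 5].
x_proj = clip(0.5) = 0.5
y_proj = clip(1.0222) = 1.0222
Step 4: Evaluate f.
f(0.5, 1.0222) = -2.2269


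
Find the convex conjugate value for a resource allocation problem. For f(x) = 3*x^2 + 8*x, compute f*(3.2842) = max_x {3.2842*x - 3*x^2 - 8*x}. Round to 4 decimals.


f*(y) = sup_x {y*x - a*x^2 - b*x} = sup_x {(y-b)*x - a*x^2}
FOC: (y - b) - 2a*x = 0 => x* = (y - b)/(2a)
x* = (3.2842 - 8)/(2*3) = -0.786
f*(3.2842) = (y-b)^2/(4a) = (3.2842 - 8)^2/(4*3)
= 22.2388/12 = 1.8532


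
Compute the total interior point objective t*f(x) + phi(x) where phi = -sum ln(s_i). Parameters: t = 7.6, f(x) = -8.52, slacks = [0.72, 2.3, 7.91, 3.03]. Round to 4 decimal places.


Step 1: Compute log-barrier.
ln values: [-0.3285, 0.8329, 2.0681, 1.1086]
phi = -(-0.3285 + 0.8329 + 2.0681 + 1.1086) = -3.6811
Step 2: Compute augmented objective.
t*f(x) = 7.6*-8.52 = -64.752
Total = -64.752 - 3.6811 = -68.4331


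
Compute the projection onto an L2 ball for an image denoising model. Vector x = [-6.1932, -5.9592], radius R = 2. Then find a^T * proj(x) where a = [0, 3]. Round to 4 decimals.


Step 1: Compute ||x|| (intermediates to 6 decimals).
||x|| = sqrt((-6.1932)^2 + (-5.9592)^2) = 8.594637
Step 2: Project.
Since ||x|| > R, scale = R/||x|| = 2/8.594637 = 0.232703, proj(x) = scale * x
proj(x) = [-1.441176, -1.386724]
Step 3: Dot product.
a^T * proj(x) = 0*(-1.441176) + 3*(-1.386724) = -4.1602


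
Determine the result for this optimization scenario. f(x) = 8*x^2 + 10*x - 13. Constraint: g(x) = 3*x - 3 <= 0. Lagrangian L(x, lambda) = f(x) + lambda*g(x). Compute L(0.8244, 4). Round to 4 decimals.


Step 1: Evaluate f(x).
f(0.8244) = 8*0.8244^2 + 10*0.8244 - 13 = 0.6811
Step 2: Evaluate g(x).
g(0.8244) = 3*0.8244 - 3 = -0.5268
Step 3: Compute Lagrangian.
L = 0.6811 + 4*-0.5268 = -1.4261


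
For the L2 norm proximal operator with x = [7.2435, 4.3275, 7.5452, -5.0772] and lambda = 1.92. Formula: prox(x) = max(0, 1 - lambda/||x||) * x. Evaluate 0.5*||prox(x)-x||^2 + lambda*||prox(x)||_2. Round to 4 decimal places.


Step 1: Compute ||x||.
||x|| = 12.4058
Step 2: Compute scaling factor.
scale = max(0, 1 - 1.92/12.4058) = 0.8452
Step 3: prox(x) = [6.1224, 3.6577, 6.3775, -4.2914]
||prox(x)|| = 10.4858
Step 4: Proximal objective.
0.5*||prox-x||^2 = 1.8432
lambda*||prox|| = 20.1327
Total = 21.9759


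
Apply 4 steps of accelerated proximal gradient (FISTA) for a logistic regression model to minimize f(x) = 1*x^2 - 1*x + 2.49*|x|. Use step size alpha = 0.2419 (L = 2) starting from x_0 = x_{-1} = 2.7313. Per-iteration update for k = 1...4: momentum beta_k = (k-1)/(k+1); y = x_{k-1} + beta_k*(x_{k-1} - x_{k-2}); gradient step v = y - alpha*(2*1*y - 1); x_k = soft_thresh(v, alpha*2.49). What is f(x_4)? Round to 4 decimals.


FISTA on f(x) = 1*x^2 - 1*x + 2.49*|x|
L = 2, alpha = 0.2419
Iteration 1: beta = 0.0, y = 2.7313 + 0.0*(2.7313 - 2.7313) = 2.7313
  grad(y) = 4.4626, v = y - alpha*grad = 1.6518
  prox(v) = soft_thresh(1.6518, 0.6023) = 1.0495
Iteration 2: beta = 0.3333, y = 1.0495 + 0.3333*(1.0495 - 2.7313) = 0.4889
  grad(y) = -0.0223, v = y - alpha*grad = 0.4942
  prox(v) = soft_thresh(0.4942, 0.6023) = 0.0
Iteration 3: beta = 0.5, y = 0.0 + 0.5*(0.0 - 1.0495) = -0.5247
  grad(y) = -2.0495, v = y - alpha*grad = -0.029
  prox(v) = soft_thresh(-0.029, 0.6023) = 0.0
Iteration 4: beta = 0.6, y = 0.0 + 0.6*(0.0 - 0.0) = 0.0
  grad(y) = -1.0, v = y - alpha*grad = 0.2419
  prox(v) = soft_thresh(0.2419, 0.6023) = 0.0
f(x_4) = 1*0.0^2 - 1*0.0 + 2.49*|0.0| = 0.0


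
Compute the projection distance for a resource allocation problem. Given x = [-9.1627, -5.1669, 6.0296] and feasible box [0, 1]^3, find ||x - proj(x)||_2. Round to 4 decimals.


Project each component onto [0, 1].
clip(-9.1627) = 0.0, clip(-5.1669) = 0.0, clip(6.0296) = 1.0
Projection = [0.0, 0.0, 1.0]
Squared diffs: [83.9551, 26.6969, 25.2969]
Distance = sqrt(135.9489) = 11.6597


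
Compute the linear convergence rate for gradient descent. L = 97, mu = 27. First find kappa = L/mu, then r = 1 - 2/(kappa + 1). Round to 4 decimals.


Step 1: Compute the condition number.
kappa = L/mu = 97/27 = 3.5926
Step 2: Compute the convergence rate.
r = 1 - 2/(kappa + 1) = 1 - 2*mu/(L + mu) = (L - mu)/(L + mu) = 70/124 = 0.5645


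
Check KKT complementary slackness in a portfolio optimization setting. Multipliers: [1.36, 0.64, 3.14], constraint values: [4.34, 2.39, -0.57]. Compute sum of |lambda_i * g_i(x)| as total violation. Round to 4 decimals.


KKT complementary slackness check:
lambda_1 * g_1 = 1.36 * 4.34 = 5.9024
lambda_2 * g_2 = 0.64 * 2.39 = 1.5296
lambda_3 * g_3 = 3.14 * -0.57 = -1.7898
Total violation = 5.9024 + 1.5296 + 1.7898 = 9.2218


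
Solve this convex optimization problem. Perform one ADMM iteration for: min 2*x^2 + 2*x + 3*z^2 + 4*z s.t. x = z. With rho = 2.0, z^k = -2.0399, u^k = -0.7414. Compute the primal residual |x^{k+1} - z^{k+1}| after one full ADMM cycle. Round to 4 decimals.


ADMM iteration with rho = 2.0, z^k = -2.0399, u^k = -0.7414
Step 1: x-update.
Minimize 2*x^2 + 2*x + (2.0/2)*(x + 2.0399 - 0.7414)^2
FOC: (2*2 + 2.0)*x = -2 + 2.0*(-2.0399 + 0.7414)
x^{k+1} = -0.7662
Step 2: z-update.
Minimize 3*z^2 + 4*z + (2.0/2)*(-0.7662 - z - 0.7414)^2
FOC: (2*3 + 2.0)*z = -4 + 2.0*(-0.7662 - 0.7414)
z^{k+1} = -0.8769
Step 3: u-update.
u^{k+1} = -0.7414 - 0.7662 + 0.8769 = -0.6307
Step 4: Primal residual = |-0.7662 + 0.8769| = 0.1107


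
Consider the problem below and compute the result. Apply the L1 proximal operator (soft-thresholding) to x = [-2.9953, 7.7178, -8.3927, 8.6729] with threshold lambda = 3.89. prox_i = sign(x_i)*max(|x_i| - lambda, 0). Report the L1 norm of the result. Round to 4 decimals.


Soft-thresholding with lambda = 3.89:
prox(-2.9953) = sign(-2.9953)*max(|-2.9953| - 3.89, 0) = 0.0
prox(7.7178) = sign(7.7178)*max(|7.7178| - 3.89, 0) = 3.8278
prox(-8.3927) = sign(-8.3927)*max(|-8.3927| - 3.89, 0) = -4.5027
prox(8.6729) = sign(8.6729)*max(|8.6729| - 3.89, 0) = 4.7829
prox(x) = [0.0, 3.8278, -4.5027, 4.7829]
||prox(x)||_1 = 0.0 + 3.8278 + 4.5027 + 4.7829 = 13.1134


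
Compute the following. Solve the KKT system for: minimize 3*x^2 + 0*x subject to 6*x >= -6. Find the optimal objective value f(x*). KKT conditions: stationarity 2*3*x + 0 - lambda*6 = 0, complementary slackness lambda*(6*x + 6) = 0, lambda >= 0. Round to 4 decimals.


Step 1: Try lambda = 0 (constraint inactive).
Stationarity: 2*3*x + 0 = 0
x* = 0/(2*3) = 0.0
Check constraint: 6*0.0 = 0.0 >= -6 -- satisfied.
Step 2: Compute optimal value.
f(x*) = 3*0.0^2 + 0*0.0 = 0.0


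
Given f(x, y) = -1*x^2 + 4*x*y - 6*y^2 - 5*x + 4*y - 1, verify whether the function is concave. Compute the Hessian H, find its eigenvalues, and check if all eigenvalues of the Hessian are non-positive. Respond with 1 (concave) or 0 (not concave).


The Hessian of f(x,y) = -1*x^2 + 4*x*y - 6*y^2 - 5*x + 4*y - 1 is:
H = [[-2, 4], [4, -12]]
Trace = -2 - 12 = -14
Determinant = -2*-12 - (4)^2 = 8
Discriminant = (-14)^2 - 4*8 = 164.0
Eigenvalues: lambda_1 = -13.4031, lambda_2 = -0.5969
The function is concave.

1
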